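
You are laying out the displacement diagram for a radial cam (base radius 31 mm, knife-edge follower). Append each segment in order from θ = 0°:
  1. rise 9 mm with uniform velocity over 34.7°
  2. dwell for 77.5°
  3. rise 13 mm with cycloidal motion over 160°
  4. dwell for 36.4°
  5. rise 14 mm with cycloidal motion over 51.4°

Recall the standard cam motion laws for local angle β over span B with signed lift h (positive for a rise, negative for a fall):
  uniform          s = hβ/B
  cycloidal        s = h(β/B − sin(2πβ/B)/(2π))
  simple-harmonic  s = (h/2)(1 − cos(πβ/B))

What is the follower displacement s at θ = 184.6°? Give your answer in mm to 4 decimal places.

seg 1 [0°–34.7°] uniform, h=9: full span → s += 9 → s = 9.0000
seg 2 [34.7°–112.2°] dwell: s stays 9.0000
seg 3 [112.2°–272.2°] cycloidal, h=13: θ=184.6° here. β=72.4, B=160. 13·(0.4525 − sin(2π·0.4525)/(2π)) = 5.2741 → s = 14.2741

14.2741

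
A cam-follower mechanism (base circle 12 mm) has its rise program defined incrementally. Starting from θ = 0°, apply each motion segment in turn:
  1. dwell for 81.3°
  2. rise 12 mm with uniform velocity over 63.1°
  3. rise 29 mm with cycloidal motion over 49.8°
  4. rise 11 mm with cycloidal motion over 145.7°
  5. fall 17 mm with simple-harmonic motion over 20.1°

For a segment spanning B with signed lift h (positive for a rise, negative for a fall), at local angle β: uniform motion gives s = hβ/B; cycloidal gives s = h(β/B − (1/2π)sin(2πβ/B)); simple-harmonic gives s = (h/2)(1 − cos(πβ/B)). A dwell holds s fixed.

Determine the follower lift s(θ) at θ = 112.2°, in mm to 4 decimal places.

seg 1 [0°–81.3°] dwell: s stays 0.0000
seg 2 [81.3°–144.4°] uniform, h=12: θ=112.2° here. β=30.9, B=63.1. 12·30.9/63.1 = 5.8764 → s = 5.8764

5.8764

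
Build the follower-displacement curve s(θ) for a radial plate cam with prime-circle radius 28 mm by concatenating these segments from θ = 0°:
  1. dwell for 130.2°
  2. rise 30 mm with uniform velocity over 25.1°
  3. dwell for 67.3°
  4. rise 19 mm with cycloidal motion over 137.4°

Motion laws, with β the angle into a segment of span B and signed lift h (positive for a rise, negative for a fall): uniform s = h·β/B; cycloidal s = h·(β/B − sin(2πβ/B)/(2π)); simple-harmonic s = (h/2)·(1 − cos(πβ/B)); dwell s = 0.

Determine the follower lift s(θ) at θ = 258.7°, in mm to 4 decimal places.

seg 1 [0°–130.2°] dwell: s stays 0.0000
seg 2 [130.2°–155.3°] uniform, h=30: full span → s += 30 → s = 30.0000
seg 3 [155.3°–222.6°] dwell: s stays 30.0000
seg 4 [222.6°–360°] cycloidal, h=19: θ=258.7° here. β=36.1, B=137.4. 19·(0.2627 − sin(2π·0.2627)/(2π)) = 1.9777 → s = 31.9777

31.9777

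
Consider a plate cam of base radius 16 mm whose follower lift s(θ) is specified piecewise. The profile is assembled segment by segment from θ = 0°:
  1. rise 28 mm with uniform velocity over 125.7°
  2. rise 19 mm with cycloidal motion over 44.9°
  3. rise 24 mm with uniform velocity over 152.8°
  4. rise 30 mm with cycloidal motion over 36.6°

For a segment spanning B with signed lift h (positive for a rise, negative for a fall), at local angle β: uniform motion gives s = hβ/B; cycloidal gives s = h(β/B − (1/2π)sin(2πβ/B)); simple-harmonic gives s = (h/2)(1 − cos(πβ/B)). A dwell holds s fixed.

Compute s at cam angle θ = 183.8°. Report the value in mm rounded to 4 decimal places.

seg 1 [0°–125.7°] uniform, h=28: full span → s += 28 → s = 28.0000
seg 2 [125.7°–170.6°] cycloidal, h=19: full span → s += 19 → s = 47.0000
seg 3 [170.6°–323.4°] uniform, h=24: θ=183.8° here. β=13.2, B=152.8. 24·13.2/152.8 = 2.0733 → s = 49.0733

49.0733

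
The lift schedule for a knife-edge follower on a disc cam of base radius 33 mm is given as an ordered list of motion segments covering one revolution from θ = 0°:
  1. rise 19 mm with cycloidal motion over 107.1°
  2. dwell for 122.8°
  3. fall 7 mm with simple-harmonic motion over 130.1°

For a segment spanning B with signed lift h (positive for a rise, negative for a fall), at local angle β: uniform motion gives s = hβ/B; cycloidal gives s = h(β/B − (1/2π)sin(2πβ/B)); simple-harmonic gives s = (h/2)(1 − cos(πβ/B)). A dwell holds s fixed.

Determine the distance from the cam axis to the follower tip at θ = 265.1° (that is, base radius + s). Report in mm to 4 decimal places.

seg 1 [0°–107.1°] cycloidal, h=19: full span → s += 19 → s = 19.0000
seg 2 [107.1°–229.9°] dwell: s stays 19.0000
seg 3 [229.9°–360°] simple-harmonic, h=-7: θ=265.1° here. β=35.2, B=130.1. -7/2·(1 − cos(π·0.2706)) = -1.1900 → s = 17.8100
radial distance = base radius + s = 33 + 17.8100 = 50.8100

50.8100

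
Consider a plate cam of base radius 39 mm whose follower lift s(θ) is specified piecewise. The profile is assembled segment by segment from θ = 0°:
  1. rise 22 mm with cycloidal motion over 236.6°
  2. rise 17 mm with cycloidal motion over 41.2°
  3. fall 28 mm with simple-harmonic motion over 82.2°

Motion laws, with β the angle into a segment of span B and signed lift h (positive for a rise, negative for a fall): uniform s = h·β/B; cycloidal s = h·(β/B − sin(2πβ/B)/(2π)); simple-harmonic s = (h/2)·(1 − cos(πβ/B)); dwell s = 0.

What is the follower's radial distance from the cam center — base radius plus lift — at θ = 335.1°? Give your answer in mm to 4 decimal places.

seg 1 [0°–236.6°] cycloidal, h=22: full span → s += 22 → s = 22.0000
seg 2 [236.6°–277.8°] cycloidal, h=17: full span → s += 17 → s = 39.0000
seg 3 [277.8°–360°] simple-harmonic, h=-28: θ=335.1° here. β=57.3, B=82.2. -28/2·(1 − cos(π·0.6971)) = -22.1248 → s = 16.8752
radial distance = base radius + s = 39 + 16.8752 = 55.8752

55.8752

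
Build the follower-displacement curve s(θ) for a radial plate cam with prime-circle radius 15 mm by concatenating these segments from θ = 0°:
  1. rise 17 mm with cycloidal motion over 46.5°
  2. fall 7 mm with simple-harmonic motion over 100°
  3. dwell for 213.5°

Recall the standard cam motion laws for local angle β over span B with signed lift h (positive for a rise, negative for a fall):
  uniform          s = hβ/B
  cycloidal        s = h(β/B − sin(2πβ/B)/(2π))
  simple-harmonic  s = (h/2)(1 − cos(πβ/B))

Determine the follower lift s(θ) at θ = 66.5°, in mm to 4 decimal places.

seg 1 [0°–46.5°] cycloidal, h=17: full span → s += 17 → s = 17.0000
seg 2 [46.5°–146.5°] simple-harmonic, h=-7: θ=66.5° here. β=20, B=100. -7/2·(1 − cos(π·0.2000)) = -0.6684 → s = 16.3316

16.3316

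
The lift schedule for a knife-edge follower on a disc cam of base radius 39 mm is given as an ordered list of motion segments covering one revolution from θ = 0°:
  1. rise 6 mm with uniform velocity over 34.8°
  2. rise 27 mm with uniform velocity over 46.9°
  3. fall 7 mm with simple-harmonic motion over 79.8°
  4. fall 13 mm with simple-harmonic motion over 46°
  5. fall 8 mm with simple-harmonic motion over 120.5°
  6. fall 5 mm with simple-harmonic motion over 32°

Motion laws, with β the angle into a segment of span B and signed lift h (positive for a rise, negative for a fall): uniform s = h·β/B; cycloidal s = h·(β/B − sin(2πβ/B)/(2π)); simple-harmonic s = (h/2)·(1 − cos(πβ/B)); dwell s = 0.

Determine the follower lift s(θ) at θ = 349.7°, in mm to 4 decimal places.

seg 1 [0°–34.8°] uniform, h=6: full span → s += 6 → s = 6.0000
seg 2 [34.8°–81.7°] uniform, h=27: full span → s += 27 → s = 33.0000
seg 3 [81.7°–161.5°] simple-harmonic, h=-7: full span → s += -7 → s = 26.0000
seg 4 [161.5°–207.5°] simple-harmonic, h=-13: full span → s += -13 → s = 13.0000
seg 5 [207.5°–328°] simple-harmonic, h=-8: full span → s += -8 → s = 5.0000
seg 6 [328°–360°] simple-harmonic, h=-5: θ=349.7° here. β=21.7, B=32. -5/2·(1 − cos(π·0.6781)) = -3.8271 → s = 1.1729

1.1729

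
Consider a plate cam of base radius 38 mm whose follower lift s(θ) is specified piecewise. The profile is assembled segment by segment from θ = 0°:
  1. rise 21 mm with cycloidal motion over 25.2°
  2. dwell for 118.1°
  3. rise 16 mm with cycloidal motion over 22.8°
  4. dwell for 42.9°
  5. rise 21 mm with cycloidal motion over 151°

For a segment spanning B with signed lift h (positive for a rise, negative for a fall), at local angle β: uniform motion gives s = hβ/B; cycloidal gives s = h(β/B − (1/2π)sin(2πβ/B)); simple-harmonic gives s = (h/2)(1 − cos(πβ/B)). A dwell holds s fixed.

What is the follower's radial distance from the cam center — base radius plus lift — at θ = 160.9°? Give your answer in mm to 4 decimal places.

seg 1 [0°–25.2°] cycloidal, h=21: full span → s += 21 → s = 21.0000
seg 2 [25.2°–143.3°] dwell: s stays 21.0000
seg 3 [143.3°–166.1°] cycloidal, h=16: θ=160.9° here. β=17.6, B=22.8. 16·(0.7719 − sin(2π·0.7719)/(2π)) = 14.8732 → s = 35.8732
radial distance = base radius + s = 38 + 35.8732 = 73.8732

73.8732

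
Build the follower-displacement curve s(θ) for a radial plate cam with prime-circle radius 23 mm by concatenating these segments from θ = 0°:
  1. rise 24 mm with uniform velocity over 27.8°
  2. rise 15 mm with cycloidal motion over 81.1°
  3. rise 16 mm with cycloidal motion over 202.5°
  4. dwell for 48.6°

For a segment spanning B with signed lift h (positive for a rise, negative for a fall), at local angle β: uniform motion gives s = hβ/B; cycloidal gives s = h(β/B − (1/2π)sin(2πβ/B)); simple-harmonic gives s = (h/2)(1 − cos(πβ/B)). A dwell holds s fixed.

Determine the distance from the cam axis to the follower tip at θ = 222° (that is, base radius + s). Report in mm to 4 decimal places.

seg 1 [0°–27.8°] uniform, h=24: full span → s += 24 → s = 24.0000
seg 2 [27.8°–108.9°] cycloidal, h=15: full span → s += 15 → s = 39.0000
seg 3 [108.9°–311.4°] cycloidal, h=16: θ=222° here. β=113.1, B=202.5. 16·(0.5585 − sin(2π·0.5585)/(2π)) = 9.8516 → s = 48.8516
radial distance = base radius + s = 23 + 48.8516 = 71.8516

71.8516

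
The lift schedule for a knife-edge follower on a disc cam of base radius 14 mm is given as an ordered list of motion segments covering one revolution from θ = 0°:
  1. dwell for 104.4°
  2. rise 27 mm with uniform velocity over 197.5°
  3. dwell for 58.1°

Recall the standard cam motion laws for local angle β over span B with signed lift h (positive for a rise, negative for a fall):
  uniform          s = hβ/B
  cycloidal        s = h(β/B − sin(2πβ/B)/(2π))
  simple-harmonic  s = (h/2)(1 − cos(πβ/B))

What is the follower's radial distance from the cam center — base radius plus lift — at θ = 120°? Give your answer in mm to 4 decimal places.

seg 1 [0°–104.4°] dwell: s stays 0.0000
seg 2 [104.4°–301.9°] uniform, h=27: θ=120° here. β=15.6, B=197.5. 27·15.6/197.5 = 2.1327 → s = 2.1327
radial distance = base radius + s = 14 + 2.1327 = 16.1327

16.1327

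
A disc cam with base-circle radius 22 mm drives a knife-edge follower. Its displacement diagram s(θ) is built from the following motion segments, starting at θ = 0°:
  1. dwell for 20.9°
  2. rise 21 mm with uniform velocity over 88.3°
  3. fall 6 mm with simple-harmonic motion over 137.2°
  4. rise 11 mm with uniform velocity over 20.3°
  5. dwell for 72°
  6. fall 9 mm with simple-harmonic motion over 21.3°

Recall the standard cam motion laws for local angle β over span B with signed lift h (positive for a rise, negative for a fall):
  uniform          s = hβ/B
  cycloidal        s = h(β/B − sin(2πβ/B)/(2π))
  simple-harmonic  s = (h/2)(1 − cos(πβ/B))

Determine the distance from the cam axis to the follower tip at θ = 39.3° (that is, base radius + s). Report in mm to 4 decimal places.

seg 1 [0°–20.9°] dwell: s stays 0.0000
seg 2 [20.9°–109.2°] uniform, h=21: θ=39.3° here. β=18.4, B=88.3. 21·18.4/88.3 = 4.3760 → s = 4.3760
radial distance = base radius + s = 22 + 4.3760 = 26.3760

26.3760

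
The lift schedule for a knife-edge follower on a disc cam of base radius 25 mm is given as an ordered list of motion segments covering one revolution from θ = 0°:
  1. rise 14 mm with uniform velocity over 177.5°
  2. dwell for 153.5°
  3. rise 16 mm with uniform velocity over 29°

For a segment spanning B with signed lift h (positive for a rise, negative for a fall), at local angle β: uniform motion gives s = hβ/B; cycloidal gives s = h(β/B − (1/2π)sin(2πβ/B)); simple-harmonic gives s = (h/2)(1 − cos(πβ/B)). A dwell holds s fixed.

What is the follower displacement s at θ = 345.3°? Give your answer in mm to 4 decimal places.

seg 1 [0°–177.5°] uniform, h=14: full span → s += 14 → s = 14.0000
seg 2 [177.5°–331°] dwell: s stays 14.0000
seg 3 [331°–360°] uniform, h=16: θ=345.3° here. β=14.3, B=29. 16·14.3/29 = 7.8897 → s = 21.8897

21.8897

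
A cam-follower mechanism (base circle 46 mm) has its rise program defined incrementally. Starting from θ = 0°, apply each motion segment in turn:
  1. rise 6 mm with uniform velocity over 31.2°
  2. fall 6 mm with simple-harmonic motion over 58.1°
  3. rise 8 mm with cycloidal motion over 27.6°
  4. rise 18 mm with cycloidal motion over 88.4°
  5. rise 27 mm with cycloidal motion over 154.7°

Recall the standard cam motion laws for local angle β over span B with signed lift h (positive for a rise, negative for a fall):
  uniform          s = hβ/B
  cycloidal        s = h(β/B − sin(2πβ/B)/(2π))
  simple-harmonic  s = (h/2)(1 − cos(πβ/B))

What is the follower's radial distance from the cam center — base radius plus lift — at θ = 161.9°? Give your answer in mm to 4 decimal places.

seg 1 [0°–31.2°] uniform, h=6: full span → s += 6 → s = 6.0000
seg 2 [31.2°–89.3°] simple-harmonic, h=-6: full span → s += -6 → s = 0.0000
seg 3 [89.3°–116.9°] cycloidal, h=8: full span → s += 8 → s = 8.0000
seg 4 [116.9°–205.3°] cycloidal, h=18: θ=161.9° here. β=45, B=88.4. 18·(0.5090 − sin(2π·0.5090)/(2π)) = 9.3257 → s = 17.3257
radial distance = base radius + s = 46 + 17.3257 = 63.3257

63.3257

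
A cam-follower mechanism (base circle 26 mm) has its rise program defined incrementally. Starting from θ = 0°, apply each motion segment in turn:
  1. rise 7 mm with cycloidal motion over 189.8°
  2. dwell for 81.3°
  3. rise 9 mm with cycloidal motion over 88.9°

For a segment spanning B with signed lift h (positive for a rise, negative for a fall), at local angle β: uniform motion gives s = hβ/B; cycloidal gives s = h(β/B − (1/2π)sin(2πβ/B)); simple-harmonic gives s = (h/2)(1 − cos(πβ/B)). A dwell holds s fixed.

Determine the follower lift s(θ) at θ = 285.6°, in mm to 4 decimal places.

seg 1 [0°–189.8°] cycloidal, h=7: full span → s += 7 → s = 7.0000
seg 2 [189.8°–271.1°] dwell: s stays 7.0000
seg 3 [271.1°–360°] cycloidal, h=9: θ=285.6° here. β=14.5, B=88.9. 9·(0.1631 − sin(2π·0.1631)/(2π)) = 0.2438 → s = 7.2438

7.2438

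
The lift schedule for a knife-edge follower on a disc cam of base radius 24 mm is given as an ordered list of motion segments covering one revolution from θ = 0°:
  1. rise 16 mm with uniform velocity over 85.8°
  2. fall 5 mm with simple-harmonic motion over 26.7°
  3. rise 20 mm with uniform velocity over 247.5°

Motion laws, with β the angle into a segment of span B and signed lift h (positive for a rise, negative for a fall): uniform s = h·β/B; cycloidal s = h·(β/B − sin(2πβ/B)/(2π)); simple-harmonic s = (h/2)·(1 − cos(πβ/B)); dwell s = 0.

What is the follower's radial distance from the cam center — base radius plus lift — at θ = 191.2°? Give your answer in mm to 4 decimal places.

seg 1 [0°–85.8°] uniform, h=16: full span → s += 16 → s = 16.0000
seg 2 [85.8°–112.5°] simple-harmonic, h=-5: full span → s += -5 → s = 11.0000
seg 3 [112.5°–360°] uniform, h=20: θ=191.2° here. β=78.7, B=247.5. 20·78.7/247.5 = 6.3596 → s = 17.3596
radial distance = base radius + s = 24 + 17.3596 = 41.3596

41.3596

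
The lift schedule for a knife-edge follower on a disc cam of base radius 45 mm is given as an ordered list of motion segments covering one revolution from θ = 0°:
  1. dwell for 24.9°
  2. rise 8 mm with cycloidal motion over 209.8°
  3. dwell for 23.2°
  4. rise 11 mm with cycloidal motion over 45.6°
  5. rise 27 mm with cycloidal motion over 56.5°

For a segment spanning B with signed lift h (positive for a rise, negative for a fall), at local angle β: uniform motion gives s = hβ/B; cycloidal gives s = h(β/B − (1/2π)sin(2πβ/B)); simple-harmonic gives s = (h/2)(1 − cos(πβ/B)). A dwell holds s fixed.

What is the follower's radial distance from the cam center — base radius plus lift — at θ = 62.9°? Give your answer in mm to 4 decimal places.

seg 1 [0°–24.9°] dwell: s stays 0.0000
seg 2 [24.9°–234.7°] cycloidal, h=8: θ=62.9° here. β=38, B=209.8. 8·(0.1811 − sin(2π·0.1811)/(2π)) = 0.2931 → s = 0.2931
radial distance = base radius + s = 45 + 0.2931 = 45.2931

45.2931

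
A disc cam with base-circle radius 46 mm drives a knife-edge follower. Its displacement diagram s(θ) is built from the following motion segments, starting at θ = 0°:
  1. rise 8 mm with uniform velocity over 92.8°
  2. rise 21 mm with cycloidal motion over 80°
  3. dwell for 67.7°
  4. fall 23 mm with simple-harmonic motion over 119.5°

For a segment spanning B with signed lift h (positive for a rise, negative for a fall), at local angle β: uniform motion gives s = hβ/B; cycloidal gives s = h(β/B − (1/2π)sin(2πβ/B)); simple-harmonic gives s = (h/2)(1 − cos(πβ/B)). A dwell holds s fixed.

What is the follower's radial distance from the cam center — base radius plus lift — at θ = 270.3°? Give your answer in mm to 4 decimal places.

seg 1 [0°–92.8°] uniform, h=8: full span → s += 8 → s = 8.0000
seg 2 [92.8°–172.8°] cycloidal, h=21: full span → s += 21 → s = 29.0000
seg 3 [172.8°–240.5°] dwell: s stays 29.0000
seg 4 [240.5°–360°] simple-harmonic, h=-23: θ=270.3° here. β=29.8, B=119.5. -23/2·(1 − cos(π·0.2494)) = -3.3523 → s = 25.6477
radial distance = base radius + s = 46 + 25.6477 = 71.6477

71.6477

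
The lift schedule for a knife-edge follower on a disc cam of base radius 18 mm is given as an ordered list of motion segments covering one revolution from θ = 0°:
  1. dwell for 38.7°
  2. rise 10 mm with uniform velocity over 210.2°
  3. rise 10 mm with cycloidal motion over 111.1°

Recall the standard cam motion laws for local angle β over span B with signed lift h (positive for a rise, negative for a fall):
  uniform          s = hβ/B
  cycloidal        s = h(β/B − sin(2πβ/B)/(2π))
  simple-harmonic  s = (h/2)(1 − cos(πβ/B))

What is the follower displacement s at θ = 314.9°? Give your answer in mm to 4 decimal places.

seg 1 [0°–38.7°] dwell: s stays 0.0000
seg 2 [38.7°–248.9°] uniform, h=10: full span → s += 10 → s = 10.0000
seg 3 [248.9°–360°] cycloidal, h=10: θ=314.9° here. β=66, B=111.1. 10·(0.5941 − sin(2π·0.5941)/(2π)) = 6.8274 → s = 16.8274

16.8274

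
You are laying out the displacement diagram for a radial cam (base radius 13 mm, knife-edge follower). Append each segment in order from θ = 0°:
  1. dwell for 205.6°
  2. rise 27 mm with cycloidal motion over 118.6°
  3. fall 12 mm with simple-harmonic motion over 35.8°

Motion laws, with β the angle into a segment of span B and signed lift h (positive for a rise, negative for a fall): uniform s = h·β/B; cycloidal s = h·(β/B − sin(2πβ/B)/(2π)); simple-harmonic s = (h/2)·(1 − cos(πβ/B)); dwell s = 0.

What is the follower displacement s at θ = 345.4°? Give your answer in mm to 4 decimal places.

seg 1 [0°–205.6°] dwell: s stays 0.0000
seg 2 [205.6°–324.2°] cycloidal, h=27: full span → s += 27 → s = 27.0000
seg 3 [324.2°–360°] simple-harmonic, h=-12: θ=345.4° here. β=21.2, B=35.8. -12/2·(1 − cos(π·0.5922)) = -7.7133 → s = 19.2867

19.2867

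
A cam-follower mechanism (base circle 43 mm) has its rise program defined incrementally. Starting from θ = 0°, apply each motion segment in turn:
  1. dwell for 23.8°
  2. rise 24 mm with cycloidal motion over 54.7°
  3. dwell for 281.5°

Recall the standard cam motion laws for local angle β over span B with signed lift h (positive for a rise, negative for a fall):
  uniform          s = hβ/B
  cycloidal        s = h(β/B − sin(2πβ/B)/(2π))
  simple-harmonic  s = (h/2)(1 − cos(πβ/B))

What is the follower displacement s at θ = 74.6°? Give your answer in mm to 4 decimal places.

seg 1 [0°–23.8°] dwell: s stays 0.0000
seg 2 [23.8°–78.5°] cycloidal, h=24: θ=74.6° here. β=50.8, B=54.7. 24·(0.9287 − sin(2π·0.9287)/(2π)) = 23.9433 → s = 23.9433

23.9433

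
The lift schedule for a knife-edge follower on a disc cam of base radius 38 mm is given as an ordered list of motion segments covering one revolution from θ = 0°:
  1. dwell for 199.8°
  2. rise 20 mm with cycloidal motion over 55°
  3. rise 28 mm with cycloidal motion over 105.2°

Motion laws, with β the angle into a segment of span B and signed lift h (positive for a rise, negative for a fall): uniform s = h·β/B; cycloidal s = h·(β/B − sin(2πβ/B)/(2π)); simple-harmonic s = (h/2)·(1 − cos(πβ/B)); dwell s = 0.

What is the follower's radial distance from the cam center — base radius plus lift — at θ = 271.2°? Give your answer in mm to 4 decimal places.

seg 1 [0°–199.8°] dwell: s stays 0.0000
seg 2 [199.8°–254.8°] cycloidal, h=20: full span → s += 20 → s = 20.0000
seg 3 [254.8°–360°] cycloidal, h=28: θ=271.2° here. β=16.4, B=105.2. 28·(0.1559 − sin(2π·0.1559)/(2π)) = 0.6653 → s = 20.6653
radial distance = base radius + s = 38 + 20.6653 = 58.6653

58.6653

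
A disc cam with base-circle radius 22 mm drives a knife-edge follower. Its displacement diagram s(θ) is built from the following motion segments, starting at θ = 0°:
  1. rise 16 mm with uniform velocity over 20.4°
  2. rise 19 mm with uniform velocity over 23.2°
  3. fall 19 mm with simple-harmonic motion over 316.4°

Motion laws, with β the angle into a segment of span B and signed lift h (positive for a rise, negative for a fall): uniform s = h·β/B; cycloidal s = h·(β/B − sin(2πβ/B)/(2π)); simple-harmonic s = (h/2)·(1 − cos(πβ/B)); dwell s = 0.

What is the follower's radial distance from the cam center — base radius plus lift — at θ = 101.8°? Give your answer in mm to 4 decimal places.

seg 1 [0°–20.4°] uniform, h=16: full span → s += 16 → s = 16.0000
seg 2 [20.4°–43.6°] uniform, h=19: full span → s += 19 → s = 35.0000
seg 3 [43.6°–360°] simple-harmonic, h=-19: θ=101.8° here. β=58.2, B=316.4. -19/2·(1 − cos(π·0.1839)) = -1.5426 → s = 33.4574
radial distance = base radius + s = 22 + 33.4574 = 55.4574

55.4574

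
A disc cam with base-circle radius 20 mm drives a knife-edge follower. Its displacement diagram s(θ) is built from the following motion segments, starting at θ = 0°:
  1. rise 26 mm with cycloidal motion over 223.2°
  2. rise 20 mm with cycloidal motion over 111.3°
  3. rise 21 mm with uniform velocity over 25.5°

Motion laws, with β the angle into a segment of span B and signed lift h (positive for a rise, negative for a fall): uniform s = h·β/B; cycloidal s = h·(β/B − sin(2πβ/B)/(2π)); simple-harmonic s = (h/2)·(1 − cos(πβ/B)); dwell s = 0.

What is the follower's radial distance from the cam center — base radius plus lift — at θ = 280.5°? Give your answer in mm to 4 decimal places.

seg 1 [0°–223.2°] cycloidal, h=26: full span → s += 26 → s = 26.0000
seg 2 [223.2°–334.5°] cycloidal, h=20: θ=280.5° here. β=57.3, B=111.3. 20·(0.5148 − sin(2π·0.5148)/(2π)) = 10.5926 → s = 36.5926
radial distance = base radius + s = 20 + 36.5926 = 56.5926

56.5926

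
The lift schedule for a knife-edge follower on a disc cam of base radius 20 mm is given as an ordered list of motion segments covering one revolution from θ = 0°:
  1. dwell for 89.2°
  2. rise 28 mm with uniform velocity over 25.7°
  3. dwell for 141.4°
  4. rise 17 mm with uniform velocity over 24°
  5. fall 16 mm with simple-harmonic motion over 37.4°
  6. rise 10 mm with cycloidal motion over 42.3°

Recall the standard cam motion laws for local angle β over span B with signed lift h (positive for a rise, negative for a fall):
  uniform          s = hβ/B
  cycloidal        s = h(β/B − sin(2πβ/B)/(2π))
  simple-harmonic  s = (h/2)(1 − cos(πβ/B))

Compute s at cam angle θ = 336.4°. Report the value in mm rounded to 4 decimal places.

seg 1 [0°–89.2°] dwell: s stays 0.0000
seg 2 [89.2°–114.9°] uniform, h=28: full span → s += 28 → s = 28.0000
seg 3 [114.9°–256.3°] dwell: s stays 28.0000
seg 4 [256.3°–280.3°] uniform, h=17: full span → s += 17 → s = 45.0000
seg 5 [280.3°–317.7°] simple-harmonic, h=-16: full span → s += -16 → s = 29.0000
seg 6 [317.7°–360°] cycloidal, h=10: θ=336.4° here. β=18.7, B=42.3. 10·(0.4421 − sin(2π·0.4421)/(2π)) = 3.8543 → s = 32.8543

32.8543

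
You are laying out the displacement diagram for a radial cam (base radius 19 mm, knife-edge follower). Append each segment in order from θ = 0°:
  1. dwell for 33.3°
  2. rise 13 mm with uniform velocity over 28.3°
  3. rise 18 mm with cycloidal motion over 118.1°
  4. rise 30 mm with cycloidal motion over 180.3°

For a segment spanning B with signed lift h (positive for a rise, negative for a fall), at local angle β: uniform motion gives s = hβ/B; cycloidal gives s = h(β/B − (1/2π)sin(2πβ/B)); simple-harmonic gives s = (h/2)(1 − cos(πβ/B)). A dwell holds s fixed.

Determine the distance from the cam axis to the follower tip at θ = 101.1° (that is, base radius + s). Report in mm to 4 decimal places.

seg 1 [0°–33.3°] dwell: s stays 0.0000
seg 2 [33.3°–61.6°] uniform, h=13: full span → s += 13 → s = 13.0000
seg 3 [61.6°–179.7°] cycloidal, h=18: θ=101.1° here. β=39.5, B=118.1. 18·(0.3345 − sin(2π·0.3345)/(2π)) = 3.5496 → s = 16.5496
radial distance = base radius + s = 19 + 16.5496 = 35.5496

35.5496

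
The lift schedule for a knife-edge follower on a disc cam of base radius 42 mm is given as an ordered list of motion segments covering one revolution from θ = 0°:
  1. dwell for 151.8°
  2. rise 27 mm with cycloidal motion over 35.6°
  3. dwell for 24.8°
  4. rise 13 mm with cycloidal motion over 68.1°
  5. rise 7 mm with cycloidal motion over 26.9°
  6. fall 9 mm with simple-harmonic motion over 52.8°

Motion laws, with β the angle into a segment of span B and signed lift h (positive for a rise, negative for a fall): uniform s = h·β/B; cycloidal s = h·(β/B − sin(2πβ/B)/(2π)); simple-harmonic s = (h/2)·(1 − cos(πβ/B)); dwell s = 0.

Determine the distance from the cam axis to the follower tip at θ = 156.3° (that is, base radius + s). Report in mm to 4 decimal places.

seg 1 [0°–151.8°] dwell: s stays 0.0000
seg 2 [151.8°–187.4°] cycloidal, h=27: θ=156.3° here. β=4.5, B=35.6. 27·(0.1264 − sin(2π·0.1264)/(2π)) = 0.3477 → s = 0.3477
radial distance = base radius + s = 42 + 0.3477 = 42.3477

42.3477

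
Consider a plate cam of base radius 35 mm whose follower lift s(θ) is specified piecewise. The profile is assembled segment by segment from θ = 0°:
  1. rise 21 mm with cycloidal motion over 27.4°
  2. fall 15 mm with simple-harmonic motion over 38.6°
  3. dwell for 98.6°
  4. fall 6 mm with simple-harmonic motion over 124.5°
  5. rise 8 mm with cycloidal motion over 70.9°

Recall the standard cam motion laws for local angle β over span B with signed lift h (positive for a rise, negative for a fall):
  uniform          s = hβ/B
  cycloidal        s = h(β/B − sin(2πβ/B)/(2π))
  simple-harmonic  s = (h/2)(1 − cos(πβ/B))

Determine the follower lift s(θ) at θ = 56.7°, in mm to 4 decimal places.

seg 1 [0°–27.4°] cycloidal, h=21: full span → s += 21 → s = 21.0000
seg 2 [27.4°–66°] simple-harmonic, h=-15: θ=56.7° here. β=29.3, B=38.6. -15/2·(1 − cos(π·0.7591)) = -12.9522 → s = 8.0478

8.0478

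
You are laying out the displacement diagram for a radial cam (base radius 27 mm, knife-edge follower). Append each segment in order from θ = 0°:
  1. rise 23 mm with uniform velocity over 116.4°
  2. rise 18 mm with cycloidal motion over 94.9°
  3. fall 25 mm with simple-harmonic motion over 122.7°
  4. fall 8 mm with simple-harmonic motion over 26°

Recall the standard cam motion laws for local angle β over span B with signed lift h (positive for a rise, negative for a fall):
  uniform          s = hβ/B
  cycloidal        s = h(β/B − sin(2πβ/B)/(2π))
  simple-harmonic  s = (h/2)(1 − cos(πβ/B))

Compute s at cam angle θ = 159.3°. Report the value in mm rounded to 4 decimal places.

seg 1 [0°–116.4°] uniform, h=23: full span → s += 23 → s = 23.0000
seg 2 [116.4°–211.3°] cycloidal, h=18: θ=159.3° here. β=42.9, B=94.9. 18·(0.4521 − sin(2π·0.4521)/(2π)) = 7.2870 → s = 30.2870

30.2870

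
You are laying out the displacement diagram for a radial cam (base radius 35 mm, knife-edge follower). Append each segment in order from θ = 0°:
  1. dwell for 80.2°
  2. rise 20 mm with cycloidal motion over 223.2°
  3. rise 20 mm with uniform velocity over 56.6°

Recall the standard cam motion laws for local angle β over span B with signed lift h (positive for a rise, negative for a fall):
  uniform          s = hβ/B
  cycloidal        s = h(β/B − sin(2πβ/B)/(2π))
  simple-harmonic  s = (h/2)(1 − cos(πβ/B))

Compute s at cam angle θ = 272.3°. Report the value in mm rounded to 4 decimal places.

seg 1 [0°–80.2°] dwell: s stays 0.0000
seg 2 [80.2°–303.4°] cycloidal, h=20: θ=272.3° here. β=192.1, B=223.2. 20·(0.8607 − sin(2π·0.8607)/(2π)) = 19.6574 → s = 19.6574

19.6574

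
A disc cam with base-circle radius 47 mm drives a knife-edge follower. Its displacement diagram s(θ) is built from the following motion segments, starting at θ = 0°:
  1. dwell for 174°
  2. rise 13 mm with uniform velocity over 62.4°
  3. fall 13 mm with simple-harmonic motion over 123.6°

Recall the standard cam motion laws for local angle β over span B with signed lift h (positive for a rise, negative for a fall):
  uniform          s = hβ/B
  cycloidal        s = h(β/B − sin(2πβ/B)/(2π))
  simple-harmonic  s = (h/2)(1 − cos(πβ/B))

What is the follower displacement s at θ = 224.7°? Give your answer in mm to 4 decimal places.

seg 1 [0°–174°] dwell: s stays 0.0000
seg 2 [174°–236.4°] uniform, h=13: θ=224.7° here. β=50.7, B=62.4. 13·50.7/62.4 = 10.5625 → s = 10.5625

10.5625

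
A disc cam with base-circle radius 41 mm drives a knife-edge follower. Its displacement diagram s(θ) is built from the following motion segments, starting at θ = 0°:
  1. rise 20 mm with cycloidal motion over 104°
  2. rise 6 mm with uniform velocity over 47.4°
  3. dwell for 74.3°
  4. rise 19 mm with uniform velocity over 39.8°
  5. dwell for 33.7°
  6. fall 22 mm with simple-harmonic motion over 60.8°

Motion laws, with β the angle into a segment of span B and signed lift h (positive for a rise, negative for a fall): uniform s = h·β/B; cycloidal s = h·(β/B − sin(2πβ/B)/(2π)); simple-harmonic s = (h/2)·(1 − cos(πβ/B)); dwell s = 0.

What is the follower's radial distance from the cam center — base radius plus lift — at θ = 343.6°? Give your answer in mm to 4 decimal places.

seg 1 [0°–104°] cycloidal, h=20: full span → s += 20 → s = 20.0000
seg 2 [104°–151.4°] uniform, h=6: full span → s += 6 → s = 26.0000
seg 3 [151.4°–225.7°] dwell: s stays 26.0000
seg 4 [225.7°–265.5°] uniform, h=19: full span → s += 19 → s = 45.0000
seg 5 [265.5°–299.2°] dwell: s stays 45.0000
seg 6 [299.2°–360°] simple-harmonic, h=-22: θ=343.6° here. β=44.4, B=60.8. -22/2·(1 − cos(π·0.7303)) = -18.2812 → s = 26.7188
radial distance = base radius + s = 41 + 26.7188 = 67.7188

67.7188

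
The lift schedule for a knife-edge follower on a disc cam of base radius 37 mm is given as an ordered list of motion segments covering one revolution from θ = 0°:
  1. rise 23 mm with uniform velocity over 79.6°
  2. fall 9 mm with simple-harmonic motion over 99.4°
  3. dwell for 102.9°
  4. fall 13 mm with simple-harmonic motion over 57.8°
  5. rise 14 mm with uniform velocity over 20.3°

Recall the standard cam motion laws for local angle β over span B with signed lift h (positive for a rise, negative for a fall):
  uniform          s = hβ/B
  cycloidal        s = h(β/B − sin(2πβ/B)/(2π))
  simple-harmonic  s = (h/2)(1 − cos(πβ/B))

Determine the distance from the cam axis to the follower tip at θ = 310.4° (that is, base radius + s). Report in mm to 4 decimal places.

seg 1 [0°–79.6°] uniform, h=23: full span → s += 23 → s = 23.0000
seg 2 [79.6°–179°] simple-harmonic, h=-9: full span → s += -9 → s = 14.0000
seg 3 [179°–281.9°] dwell: s stays 14.0000
seg 4 [281.9°–339.7°] simple-harmonic, h=-13: θ=310.4° here. β=28.5, B=57.8. -13/2·(1 − cos(π·0.4931)) = -6.3587 → s = 7.6413
radial distance = base radius + s = 37 + 7.6413 = 44.6413

44.6413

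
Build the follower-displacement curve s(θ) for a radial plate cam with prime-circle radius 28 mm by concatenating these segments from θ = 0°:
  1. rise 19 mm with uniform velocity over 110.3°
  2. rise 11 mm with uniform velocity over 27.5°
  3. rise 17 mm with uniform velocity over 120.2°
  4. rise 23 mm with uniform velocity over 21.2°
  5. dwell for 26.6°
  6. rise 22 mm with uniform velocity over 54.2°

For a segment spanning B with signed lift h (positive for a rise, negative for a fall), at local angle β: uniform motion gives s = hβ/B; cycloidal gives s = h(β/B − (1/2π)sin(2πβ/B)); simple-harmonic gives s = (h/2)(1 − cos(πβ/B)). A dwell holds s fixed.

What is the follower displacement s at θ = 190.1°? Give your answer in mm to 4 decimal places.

seg 1 [0°–110.3°] uniform, h=19: full span → s += 19 → s = 19.0000
seg 2 [110.3°–137.8°] uniform, h=11: full span → s += 11 → s = 30.0000
seg 3 [137.8°–258°] uniform, h=17: θ=190.1° here. β=52.3, B=120.2. 17·52.3/120.2 = 7.3968 → s = 37.3968

37.3968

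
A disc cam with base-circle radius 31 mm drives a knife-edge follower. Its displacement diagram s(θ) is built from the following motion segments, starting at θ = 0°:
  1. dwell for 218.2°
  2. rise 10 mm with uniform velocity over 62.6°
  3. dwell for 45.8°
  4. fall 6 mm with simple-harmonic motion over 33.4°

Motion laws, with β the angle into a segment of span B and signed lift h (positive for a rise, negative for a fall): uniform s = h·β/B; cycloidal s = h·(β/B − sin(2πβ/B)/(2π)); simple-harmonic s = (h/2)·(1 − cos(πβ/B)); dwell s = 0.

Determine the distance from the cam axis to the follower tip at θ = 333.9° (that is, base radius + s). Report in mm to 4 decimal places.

seg 1 [0°–218.2°] dwell: s stays 0.0000
seg 2 [218.2°–280.8°] uniform, h=10: full span → s += 10 → s = 10.0000
seg 3 [280.8°–326.6°] dwell: s stays 10.0000
seg 4 [326.6°–360°] simple-harmonic, h=-6: θ=333.9° here. β=7.3, B=33.4. -6/2·(1 − cos(π·0.2186)) = -0.6799 → s = 9.3201
radial distance = base radius + s = 31 + 9.3201 = 40.3201

40.3201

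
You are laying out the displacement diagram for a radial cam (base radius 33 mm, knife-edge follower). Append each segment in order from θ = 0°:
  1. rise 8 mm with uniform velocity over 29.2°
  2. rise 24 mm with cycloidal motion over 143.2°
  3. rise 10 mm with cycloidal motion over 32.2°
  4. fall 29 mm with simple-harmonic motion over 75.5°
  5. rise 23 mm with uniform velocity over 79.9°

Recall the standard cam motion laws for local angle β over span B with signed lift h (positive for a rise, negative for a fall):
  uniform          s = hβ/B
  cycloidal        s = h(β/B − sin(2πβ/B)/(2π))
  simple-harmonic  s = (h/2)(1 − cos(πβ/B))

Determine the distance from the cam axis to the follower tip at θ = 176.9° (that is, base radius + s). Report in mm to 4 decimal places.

seg 1 [0°–29.2°] uniform, h=8: full span → s += 8 → s = 8.0000
seg 2 [29.2°–172.4°] cycloidal, h=24: full span → s += 24 → s = 32.0000
seg 3 [172.4°–204.6°] cycloidal, h=10: θ=176.9° here. β=4.5, B=32.2. 10·(0.1398 − sin(2π·0.1398)/(2π)) = 0.1728 → s = 32.1728
radial distance = base radius + s = 33 + 32.1728 = 65.1728

65.1728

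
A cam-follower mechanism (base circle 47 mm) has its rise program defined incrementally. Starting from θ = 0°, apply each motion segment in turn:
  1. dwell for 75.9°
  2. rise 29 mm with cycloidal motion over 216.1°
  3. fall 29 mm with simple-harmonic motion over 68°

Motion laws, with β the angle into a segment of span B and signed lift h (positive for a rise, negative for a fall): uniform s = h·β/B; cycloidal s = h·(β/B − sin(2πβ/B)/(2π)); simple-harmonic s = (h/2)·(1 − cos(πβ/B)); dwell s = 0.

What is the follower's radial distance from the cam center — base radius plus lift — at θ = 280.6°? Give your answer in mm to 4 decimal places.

seg 1 [0°–75.9°] dwell: s stays 0.0000
seg 2 [75.9°–292°] cycloidal, h=29: θ=280.6° here. β=204.7, B=216.1. 29·(0.9472 − sin(2π·0.9472)/(2π)) = 28.9721 → s = 28.9721
radial distance = base radius + s = 47 + 28.9721 = 75.9721

75.9721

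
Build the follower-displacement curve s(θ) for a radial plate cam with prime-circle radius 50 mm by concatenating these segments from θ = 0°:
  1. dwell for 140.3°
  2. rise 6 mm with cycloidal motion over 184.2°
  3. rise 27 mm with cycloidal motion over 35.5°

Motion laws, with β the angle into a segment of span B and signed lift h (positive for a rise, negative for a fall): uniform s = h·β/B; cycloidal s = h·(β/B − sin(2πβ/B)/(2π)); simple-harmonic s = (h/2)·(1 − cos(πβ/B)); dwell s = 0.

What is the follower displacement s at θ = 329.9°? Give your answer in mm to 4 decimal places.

seg 1 [0°–140.3°] dwell: s stays 0.0000
seg 2 [140.3°–324.5°] cycloidal, h=6: full span → s += 6 → s = 6.0000
seg 3 [324.5°–360°] cycloidal, h=27: θ=329.9° here. β=5.4, B=35.5. 27·(0.1521 − sin(2π·0.1521)/(2π)) = 0.5973 → s = 6.5973

6.5973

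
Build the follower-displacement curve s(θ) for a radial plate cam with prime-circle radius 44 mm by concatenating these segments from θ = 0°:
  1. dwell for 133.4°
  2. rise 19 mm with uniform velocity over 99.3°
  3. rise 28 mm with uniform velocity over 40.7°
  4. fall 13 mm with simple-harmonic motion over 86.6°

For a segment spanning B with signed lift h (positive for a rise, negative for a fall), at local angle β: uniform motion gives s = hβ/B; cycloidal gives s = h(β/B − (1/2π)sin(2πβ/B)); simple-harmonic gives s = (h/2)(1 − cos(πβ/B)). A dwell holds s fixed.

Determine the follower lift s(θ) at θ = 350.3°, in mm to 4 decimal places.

seg 1 [0°–133.4°] dwell: s stays 0.0000
seg 2 [133.4°–232.7°] uniform, h=19: full span → s += 19 → s = 19.0000
seg 3 [232.7°–273.4°] uniform, h=28: full span → s += 28 → s = 47.0000
seg 4 [273.4°–360°] simple-harmonic, h=-13: θ=350.3° here. β=76.9, B=86.6. -13/2·(1 − cos(π·0.8880)) = -12.6017 → s = 34.3983

34.3983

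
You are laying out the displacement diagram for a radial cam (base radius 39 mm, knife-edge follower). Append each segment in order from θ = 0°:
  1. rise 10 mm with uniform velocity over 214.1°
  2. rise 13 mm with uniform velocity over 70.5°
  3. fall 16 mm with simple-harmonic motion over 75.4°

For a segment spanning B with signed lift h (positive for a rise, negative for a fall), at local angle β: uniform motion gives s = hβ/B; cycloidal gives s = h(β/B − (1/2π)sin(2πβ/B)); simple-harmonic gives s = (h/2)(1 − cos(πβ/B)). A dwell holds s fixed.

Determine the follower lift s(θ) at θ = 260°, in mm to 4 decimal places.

seg 1 [0°–214.1°] uniform, h=10: full span → s += 10 → s = 10.0000
seg 2 [214.1°–284.6°] uniform, h=13: θ=260° here. β=45.9, B=70.5. 13·45.9/70.5 = 8.4638 → s = 18.4638

18.4638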